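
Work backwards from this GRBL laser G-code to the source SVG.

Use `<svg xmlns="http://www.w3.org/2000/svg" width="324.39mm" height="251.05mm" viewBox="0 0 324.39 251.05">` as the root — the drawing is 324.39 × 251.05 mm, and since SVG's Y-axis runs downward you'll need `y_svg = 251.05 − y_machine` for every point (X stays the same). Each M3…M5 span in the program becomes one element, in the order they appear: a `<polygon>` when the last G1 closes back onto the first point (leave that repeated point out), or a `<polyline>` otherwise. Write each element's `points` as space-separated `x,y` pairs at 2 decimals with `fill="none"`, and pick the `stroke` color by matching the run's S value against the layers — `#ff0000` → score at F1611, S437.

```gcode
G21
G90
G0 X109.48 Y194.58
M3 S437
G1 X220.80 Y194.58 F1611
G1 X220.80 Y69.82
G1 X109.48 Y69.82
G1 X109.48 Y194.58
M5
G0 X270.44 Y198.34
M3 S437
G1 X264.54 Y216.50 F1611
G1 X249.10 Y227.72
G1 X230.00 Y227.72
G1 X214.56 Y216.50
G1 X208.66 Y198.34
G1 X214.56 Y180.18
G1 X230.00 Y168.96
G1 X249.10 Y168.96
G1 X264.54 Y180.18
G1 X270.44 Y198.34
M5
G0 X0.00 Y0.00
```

<svg xmlns="http://www.w3.org/2000/svg" width="324.39mm" height="251.05mm" viewBox="0 0 324.39 251.05">
  <polygon points="109.48,56.47 220.80,56.47 220.80,181.23 109.48,181.23" fill="none" stroke="#ff0000"/>
  <polygon points="270.44,52.71 264.54,34.55 249.10,23.33 230.00,23.33 214.56,34.55 208.66,52.71 214.56,70.87 230.00,82.09 249.10,82.09 264.54,70.87" fill="none" stroke="#ff0000"/>
</svg>

y_svg = 251.05 − y_m. Every run uses S437, so all elements get stroke `#ff0000` (score).

[1] closed run; points: 109.48,56.47 220.80,56.47 220.80,181.23 109.48,181.23

[2] closed run; points: 270.44,52.71 264.54,34.55 249.10,23.33 230.00,23.33 214.56,34.55 208.66,52.71 214.56,70.87 230.00,82.09 249.10,82.09 264.54,70.87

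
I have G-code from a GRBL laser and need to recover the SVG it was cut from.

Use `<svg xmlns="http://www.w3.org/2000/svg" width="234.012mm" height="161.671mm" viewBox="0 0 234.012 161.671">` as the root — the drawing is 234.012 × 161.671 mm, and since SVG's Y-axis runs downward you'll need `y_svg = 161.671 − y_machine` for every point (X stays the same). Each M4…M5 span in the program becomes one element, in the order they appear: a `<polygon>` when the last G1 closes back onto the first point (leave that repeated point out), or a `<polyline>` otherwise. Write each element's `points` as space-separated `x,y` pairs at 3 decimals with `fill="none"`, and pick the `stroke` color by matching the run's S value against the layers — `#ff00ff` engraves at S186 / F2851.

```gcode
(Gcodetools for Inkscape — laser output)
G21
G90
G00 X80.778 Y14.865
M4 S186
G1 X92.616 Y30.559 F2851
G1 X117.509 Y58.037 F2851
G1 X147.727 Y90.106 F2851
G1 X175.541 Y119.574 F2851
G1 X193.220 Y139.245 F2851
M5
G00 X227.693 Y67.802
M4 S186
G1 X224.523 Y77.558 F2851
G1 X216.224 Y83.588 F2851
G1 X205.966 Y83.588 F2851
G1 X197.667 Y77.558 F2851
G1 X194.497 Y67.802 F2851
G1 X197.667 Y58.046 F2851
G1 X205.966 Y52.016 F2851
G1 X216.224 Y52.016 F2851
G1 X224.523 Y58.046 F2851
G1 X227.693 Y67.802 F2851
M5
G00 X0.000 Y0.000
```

<svg xmlns="http://www.w3.org/2000/svg" width="234.012mm" height="161.671mm" viewBox="0 0 234.012 161.671">
  <polyline points="80.778,146.806 92.616,131.112 117.509,103.634 147.727,71.565 175.541,42.097 193.220,22.426" fill="none" stroke="#ff00ff"/>
  <polygon points="227.693,93.869 224.523,84.113 216.224,78.083 205.966,78.083 197.667,84.113 194.497,93.869 197.667,103.625 205.966,109.655 216.224,109.655 224.523,103.625" fill="none" stroke="#ff00ff"/>
</svg>

y_svg = 161.671 − y_m. Every run uses S186, so all elements get stroke `#ff00ff` (engrave).

[1] open run; points: 80.778,146.806 92.616,131.112 117.509,103.634 147.727,71.565 175.541,42.097 193.220,22.426

[2] closed run; points: 227.693,93.869 224.523,84.113 216.224,78.083 205.966,78.083 197.667,84.113 194.497,93.869 197.667,103.625 205.966,109.655 216.224,109.655 224.523,103.625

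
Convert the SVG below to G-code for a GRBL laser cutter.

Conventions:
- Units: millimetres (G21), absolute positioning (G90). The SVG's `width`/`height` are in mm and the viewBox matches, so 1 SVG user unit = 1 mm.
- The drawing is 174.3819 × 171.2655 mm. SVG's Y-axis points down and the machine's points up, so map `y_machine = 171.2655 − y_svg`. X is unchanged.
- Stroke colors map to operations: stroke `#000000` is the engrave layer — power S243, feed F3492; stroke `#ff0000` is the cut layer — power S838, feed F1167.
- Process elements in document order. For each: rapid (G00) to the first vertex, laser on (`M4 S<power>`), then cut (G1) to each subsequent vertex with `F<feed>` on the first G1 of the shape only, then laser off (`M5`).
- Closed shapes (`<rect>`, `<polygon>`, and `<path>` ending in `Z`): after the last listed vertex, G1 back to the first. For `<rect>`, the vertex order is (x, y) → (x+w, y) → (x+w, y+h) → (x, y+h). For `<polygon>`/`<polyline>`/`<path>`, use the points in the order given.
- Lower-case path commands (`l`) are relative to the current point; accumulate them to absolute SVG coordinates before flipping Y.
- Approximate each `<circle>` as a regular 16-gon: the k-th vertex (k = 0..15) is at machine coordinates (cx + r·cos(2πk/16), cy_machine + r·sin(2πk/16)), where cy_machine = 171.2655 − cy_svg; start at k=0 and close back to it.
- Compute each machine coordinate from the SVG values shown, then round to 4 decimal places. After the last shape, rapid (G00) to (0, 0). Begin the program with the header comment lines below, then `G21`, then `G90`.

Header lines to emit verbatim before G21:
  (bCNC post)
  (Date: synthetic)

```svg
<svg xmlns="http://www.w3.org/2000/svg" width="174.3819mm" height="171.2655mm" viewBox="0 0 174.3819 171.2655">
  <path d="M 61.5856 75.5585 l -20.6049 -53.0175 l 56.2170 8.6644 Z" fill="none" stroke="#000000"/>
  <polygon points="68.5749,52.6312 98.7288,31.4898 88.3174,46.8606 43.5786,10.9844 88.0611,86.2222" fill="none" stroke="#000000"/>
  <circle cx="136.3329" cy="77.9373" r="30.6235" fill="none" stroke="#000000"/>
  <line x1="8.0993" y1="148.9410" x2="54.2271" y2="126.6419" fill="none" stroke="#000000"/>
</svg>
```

(bCNC post)
(Date: synthetic)
G21
G90
G00 X61.5856 Y95.7070
M4 S243
G1 X40.9807 Y148.7245 F3492
G1 X97.1977 Y140.0601
G1 X61.5856 Y95.7070
M5
G00 X68.5749 Y118.6343
M4 S243
G1 X98.7288 Y139.7757 F3492
G1 X88.3174 Y124.4049
G1 X43.5786 Y160.2811
G1 X88.0611 Y85.0433
G1 X68.5749 Y118.6343
M5
G00 X166.9564 Y93.3282
M4 S243
G1 X164.6253 Y105.0473 F3492
G1 X157.9870 Y114.9823
G1 X148.0520 Y121.6206
G1 X136.3329 Y123.9517
G1 X124.6138 Y121.6206
G1 X114.6788 Y114.9823
G1 X108.0405 Y105.0473
G1 X105.7094 Y93.3282
G1 X108.0405 Y81.6091
G1 X114.6788 Y71.6741
G1 X124.6138 Y65.0358
G1 X136.3329 Y62.7047
G1 X148.0520 Y65.0358
G1 X157.9870 Y71.6741
G1 X164.6253 Y81.6091
G1 X166.9564 Y93.3282
M5
G00 X8.0993 Y22.3245
M4 S243
G1 X54.2271 Y44.6236 F3492
M5
G00 X0.0000 Y0.0000

viewBox `0 0 174.3819 171.2655` with mm width/height → 1 unit = 1 mm. Flip: y_m = 171.2655 − y_svg.

**Shape 1** — `<path>` regular polygon, stroke `#000000` → engrave (S243, F3492). Machine vertices: (61.5856,95.7070) → (40.9807,148.7245) → (97.1977,140.0601) → (61.5856,95.7070). Closed: final G1 returns to the first vertex.

**Shape 2** — `<polygon>` closed polygon, stroke `#000000` → engrave (S243, F3492). Machine vertices: (68.5749,118.6343) → (98.7288,139.7757) → (88.3174,124.4049) → (43.5786,160.2811) → (88.0611,85.0433) → (68.5749,118.6343). Closed: final G1 returns to the first vertex.

**Shape 3** — `<circle>` circle, stroke `#000000` → engrave (S243, F3492). Machine vertices: (166.9564,93.3282) → (164.6253,105.0473) → (157.9870,114.9823) → (148.0520,121.6206) → (136.3329,123.9517) → (124.6138,121.6206) → (114.6788,114.9823) → (108.0405,105.0473) → (105.7094,93.3282) → (108.0405,81.6091) → (114.6788,71.6741) → (124.6138,65.0358) → (136.3329,62.7047) → (148.0520,65.0358) → (157.9870,71.6741) → (164.6253,81.6091) → (166.9564,93.3282). Closed: final G1 returns to the first vertex.

**Shape 4** — `<line>` line segment, stroke `#000000` → engrave (S243, F3492). Machine vertices: (8.0993,22.3245) → (54.2271,44.6236). Open path.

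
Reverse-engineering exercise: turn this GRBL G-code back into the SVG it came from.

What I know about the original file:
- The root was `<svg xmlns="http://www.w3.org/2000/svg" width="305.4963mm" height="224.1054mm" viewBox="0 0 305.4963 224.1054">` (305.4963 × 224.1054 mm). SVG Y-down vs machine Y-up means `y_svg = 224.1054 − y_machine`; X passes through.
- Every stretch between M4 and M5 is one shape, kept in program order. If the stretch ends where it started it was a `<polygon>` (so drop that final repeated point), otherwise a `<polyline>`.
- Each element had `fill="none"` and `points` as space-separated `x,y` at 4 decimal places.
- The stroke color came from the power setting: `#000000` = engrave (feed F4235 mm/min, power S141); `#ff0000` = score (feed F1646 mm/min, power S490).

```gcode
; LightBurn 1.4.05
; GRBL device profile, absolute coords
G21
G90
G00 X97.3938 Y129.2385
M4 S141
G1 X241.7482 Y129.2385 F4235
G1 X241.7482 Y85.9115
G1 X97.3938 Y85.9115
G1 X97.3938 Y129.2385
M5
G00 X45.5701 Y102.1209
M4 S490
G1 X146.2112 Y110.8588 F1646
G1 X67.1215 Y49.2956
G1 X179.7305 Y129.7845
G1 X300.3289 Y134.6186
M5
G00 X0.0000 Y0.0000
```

<svg xmlns="http://www.w3.org/2000/svg" width="305.4963mm" height="224.1054mm" viewBox="0 0 305.4963 224.1054">
  <polygon points="97.3938,94.8669 241.7482,94.8669 241.7482,138.1939 97.3938,138.1939" fill="none" stroke="#000000"/>
  <polyline points="45.5701,121.9845 146.2112,113.2466 67.1215,174.8098 179.7305,94.3209 300.3289,89.4868" fill="none" stroke="#ff0000"/>
</svg>

Each laser-on run becomes one SVG element. Flip Y back into SVG space with y_svg = 224.1054 − y_machine.

Run 1: the run's S141 means `#000000` (engrave). The run returns to its start, so emit a `<polygon>` with points (Y-flipped): 97.3938,94.8669 241.7482,94.8669 241.7482,138.1939 97.3938,138.1939.

Run 2: the run's S490 means `#ff0000` (score). The run is open, so emit a `<polyline>` with points (Y-flipped): 45.5701,121.9845 146.2112,113.2466 67.1215,174.8098 179.7305,94.3209 300.3289,89.4868.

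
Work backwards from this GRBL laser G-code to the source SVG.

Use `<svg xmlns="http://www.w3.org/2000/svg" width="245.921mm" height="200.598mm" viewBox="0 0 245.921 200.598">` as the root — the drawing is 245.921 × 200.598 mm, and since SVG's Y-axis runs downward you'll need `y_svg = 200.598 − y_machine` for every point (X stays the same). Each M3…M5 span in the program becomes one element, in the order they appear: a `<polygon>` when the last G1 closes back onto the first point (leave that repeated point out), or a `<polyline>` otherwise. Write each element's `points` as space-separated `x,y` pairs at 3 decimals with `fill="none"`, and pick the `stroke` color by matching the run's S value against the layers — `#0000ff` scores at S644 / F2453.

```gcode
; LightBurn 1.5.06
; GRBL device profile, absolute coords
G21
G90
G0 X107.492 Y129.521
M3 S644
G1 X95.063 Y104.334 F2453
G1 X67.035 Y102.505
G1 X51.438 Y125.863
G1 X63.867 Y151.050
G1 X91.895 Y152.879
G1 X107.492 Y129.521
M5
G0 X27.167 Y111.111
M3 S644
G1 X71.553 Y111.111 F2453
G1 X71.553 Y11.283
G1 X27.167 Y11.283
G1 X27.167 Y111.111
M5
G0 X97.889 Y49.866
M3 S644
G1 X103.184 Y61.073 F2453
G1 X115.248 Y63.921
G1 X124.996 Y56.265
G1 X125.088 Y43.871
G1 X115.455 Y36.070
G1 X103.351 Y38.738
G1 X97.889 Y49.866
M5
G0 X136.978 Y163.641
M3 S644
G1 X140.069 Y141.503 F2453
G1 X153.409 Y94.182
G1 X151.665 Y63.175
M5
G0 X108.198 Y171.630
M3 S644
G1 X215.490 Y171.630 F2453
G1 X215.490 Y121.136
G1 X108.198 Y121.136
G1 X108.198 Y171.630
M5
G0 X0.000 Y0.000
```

Each laser-on run becomes one SVG element. Flip Y back into SVG space with y_svg = 200.598 − y_machine. Every run uses S644, so all elements get stroke `#0000ff` (score).

Run 1: The run returns to its start, so emit a `<polygon>` with points (Y-flipped): 107.492,71.077 95.063,96.264 67.035,98.093 51.438,74.735 63.867,49.548 91.895,47.719.

Run 2: The run returns to its start, so emit a `<polygon>` with points (Y-flipped): 27.167,89.487 71.553,89.487 71.553,189.315 27.167,189.315.

Run 3: The run returns to its start, so emit a `<polygon>` with points (Y-flipped): 97.889,150.732 103.184,139.525 115.248,136.677 124.996,144.333 125.088,156.727 115.455,164.528 103.351,161.860.

Run 4: The run is open, so emit a `<polyline>` with points (Y-flipped): 136.978,36.957 140.069,59.095 153.409,106.416 151.665,137.423.

Run 5: The run returns to its start, so emit a `<polygon>` with points (Y-flipped): 108.198,28.968 215.490,28.968 215.490,79.462 108.198,79.462.

<svg xmlns="http://www.w3.org/2000/svg" width="245.921mm" height="200.598mm" viewBox="0 0 245.921 200.598">
  <polygon points="107.492,71.077 95.063,96.264 67.035,98.093 51.438,74.735 63.867,49.548 91.895,47.719" fill="none" stroke="#0000ff"/>
  <polygon points="27.167,89.487 71.553,89.487 71.553,189.315 27.167,189.315" fill="none" stroke="#0000ff"/>
  <polygon points="97.889,150.732 103.184,139.525 115.248,136.677 124.996,144.333 125.088,156.727 115.455,164.528 103.351,161.860" fill="none" stroke="#0000ff"/>
  <polyline points="136.978,36.957 140.069,59.095 153.409,106.416 151.665,137.423" fill="none" stroke="#0000ff"/>
  <polygon points="108.198,28.968 215.490,28.968 215.490,79.462 108.198,79.462" fill="none" stroke="#0000ff"/>
</svg>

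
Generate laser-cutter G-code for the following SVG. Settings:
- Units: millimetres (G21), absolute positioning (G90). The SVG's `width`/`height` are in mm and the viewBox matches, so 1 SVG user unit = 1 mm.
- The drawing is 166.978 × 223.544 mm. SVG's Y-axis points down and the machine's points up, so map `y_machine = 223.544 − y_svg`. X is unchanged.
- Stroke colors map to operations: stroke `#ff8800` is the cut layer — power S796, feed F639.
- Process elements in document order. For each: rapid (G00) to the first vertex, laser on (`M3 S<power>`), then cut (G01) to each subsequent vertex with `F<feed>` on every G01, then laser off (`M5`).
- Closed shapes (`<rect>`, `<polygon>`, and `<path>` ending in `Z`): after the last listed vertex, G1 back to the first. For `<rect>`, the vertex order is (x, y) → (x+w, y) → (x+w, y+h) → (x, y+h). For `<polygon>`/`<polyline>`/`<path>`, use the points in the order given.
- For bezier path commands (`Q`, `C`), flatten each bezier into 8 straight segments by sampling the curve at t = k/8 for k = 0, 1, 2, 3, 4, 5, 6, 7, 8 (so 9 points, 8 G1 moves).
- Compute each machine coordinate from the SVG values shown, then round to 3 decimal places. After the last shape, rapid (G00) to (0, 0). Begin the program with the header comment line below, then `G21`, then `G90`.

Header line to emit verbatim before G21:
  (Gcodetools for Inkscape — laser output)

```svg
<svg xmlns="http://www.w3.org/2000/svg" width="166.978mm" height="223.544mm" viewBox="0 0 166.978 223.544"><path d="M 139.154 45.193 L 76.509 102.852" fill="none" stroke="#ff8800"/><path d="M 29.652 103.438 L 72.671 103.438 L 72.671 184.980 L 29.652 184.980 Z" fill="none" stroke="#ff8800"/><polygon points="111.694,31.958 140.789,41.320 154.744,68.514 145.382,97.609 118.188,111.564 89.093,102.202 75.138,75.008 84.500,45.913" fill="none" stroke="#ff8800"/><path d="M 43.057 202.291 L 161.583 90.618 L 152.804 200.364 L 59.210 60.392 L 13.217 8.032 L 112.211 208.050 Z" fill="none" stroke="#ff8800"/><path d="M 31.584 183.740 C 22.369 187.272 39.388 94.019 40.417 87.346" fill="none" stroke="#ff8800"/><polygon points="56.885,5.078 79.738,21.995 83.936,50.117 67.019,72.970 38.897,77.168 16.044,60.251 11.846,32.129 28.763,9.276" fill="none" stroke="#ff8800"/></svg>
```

viewBox `0 0 166.978 223.544` with mm width/height → 1 unit = 1 mm. Flip: y_m = 223.544 − y_svg.

**Shape 1** — `<path>` line segment, stroke `#ff8800` → cut (S796, F639). Machine vertices: (139.154,178.351) → (76.509,120.692). Open path.

**Shape 2** — `<path>` rectangle, stroke `#ff8800` → cut (S796, F639). Machine vertices: (29.652,120.106) → (72.671,120.106) → (72.671,38.564) → (29.652,38.564) → (29.652,120.106). Closed: final G1 returns to the first vertex.

**Shape 3** — `<polygon>` regular polygon, stroke `#ff8800` → cut (S796, F639). Machine vertices: (111.694,191.586) → (140.789,182.224) → (154.744,155.030) → (145.382,125.935) → (118.188,111.980) → (89.093,121.342) → (75.138,148.536) → (84.500,177.631) → (111.694,191.586). Closed: final G1 returns to the first vertex.

**Shape 4** — `<path>` closed polygon, stroke `#ff8800` → cut (S796, F639). Machine vertices: (43.057,21.253) → (161.583,132.926) → (152.804,23.180) → (59.210,163.152) → (13.217,215.512) → (112.211,15.494) → (43.057,21.253). Closed: final G1 returns to the first vertex.

**Shape 5** — `<path>` cubic bezier, stroke `#ff8800` → cut (S796, F639). Control points (SVG): P0=(31.584,183.740), P1=(22.369,187.272), P2=(39.388,94.019), P3=(40.417,87.346); sampled at t=k/8. Machine vertices: (31.584,39.804) → (29.276,42.658) → (28.932,52.437) → (30.058,66.992) → (32.159,84.174) → (34.740,101.835) → (37.307,117.825) → (39.364,129.995) → (40.417,136.198). Open path.

**Shape 6** — `<polygon>` regular polygon, stroke `#ff8800` → cut (S796, F639). Machine vertices: (56.885,218.466) → (79.738,201.549) → (83.936,173.427) → (67.019,150.574) → (38.897,146.376) → (16.044,163.293) → (11.846,191.415) → (28.763,214.268) → (56.885,218.466). Closed: final G1 returns to the first vertex.

(Gcodetools for Inkscape — laser output)
G21
G90
G00 X139.154 Y178.351
M3 S796
G01 X76.509 Y120.692 F639
M5
G00 X29.652 Y120.106
M3 S796
G01 X72.671 Y120.106 F639
G01 X72.671 Y38.564 F639
G01 X29.652 Y38.564 F639
G01 X29.652 Y120.106 F639
M5
G00 X111.694 Y191.586
M3 S796
G01 X140.789 Y182.224 F639
G01 X154.744 Y155.030 F639
G01 X145.382 Y125.935 F639
G01 X118.188 Y111.980 F639
G01 X89.093 Y121.342 F639
G01 X75.138 Y148.536 F639
G01 X84.500 Y177.631 F639
G01 X111.694 Y191.586 F639
M5
G00 X43.057 Y21.253
M3 S796
G01 X161.583 Y132.926 F639
G01 X152.804 Y23.180 F639
G01 X59.210 Y163.152 F639
G01 X13.217 Y215.512 F639
G01 X112.211 Y15.494 F639
G01 X43.057 Y21.253 F639
M5
G00 X31.584 Y39.804
M3 S796
G01 X29.276 Y42.658 F639
G01 X28.932 Y52.437 F639
G01 X30.058 Y66.992 F639
G01 X32.159 Y84.174 F639
G01 X34.740 Y101.835 F639
G01 X37.307 Y117.825 F639
G01 X39.364 Y129.995 F639
G01 X40.417 Y136.198 F639
M5
G00 X56.885 Y218.466
M3 S796
G01 X79.738 Y201.549 F639
G01 X83.936 Y173.427 F639
G01 X67.019 Y150.574 F639
G01 X38.897 Y146.376 F639
G01 X16.044 Y163.293 F639
G01 X11.846 Y191.415 F639
G01 X28.763 Y214.268 F639
G01 X56.885 Y218.466 F639
M5
G00 X0.000 Y0.000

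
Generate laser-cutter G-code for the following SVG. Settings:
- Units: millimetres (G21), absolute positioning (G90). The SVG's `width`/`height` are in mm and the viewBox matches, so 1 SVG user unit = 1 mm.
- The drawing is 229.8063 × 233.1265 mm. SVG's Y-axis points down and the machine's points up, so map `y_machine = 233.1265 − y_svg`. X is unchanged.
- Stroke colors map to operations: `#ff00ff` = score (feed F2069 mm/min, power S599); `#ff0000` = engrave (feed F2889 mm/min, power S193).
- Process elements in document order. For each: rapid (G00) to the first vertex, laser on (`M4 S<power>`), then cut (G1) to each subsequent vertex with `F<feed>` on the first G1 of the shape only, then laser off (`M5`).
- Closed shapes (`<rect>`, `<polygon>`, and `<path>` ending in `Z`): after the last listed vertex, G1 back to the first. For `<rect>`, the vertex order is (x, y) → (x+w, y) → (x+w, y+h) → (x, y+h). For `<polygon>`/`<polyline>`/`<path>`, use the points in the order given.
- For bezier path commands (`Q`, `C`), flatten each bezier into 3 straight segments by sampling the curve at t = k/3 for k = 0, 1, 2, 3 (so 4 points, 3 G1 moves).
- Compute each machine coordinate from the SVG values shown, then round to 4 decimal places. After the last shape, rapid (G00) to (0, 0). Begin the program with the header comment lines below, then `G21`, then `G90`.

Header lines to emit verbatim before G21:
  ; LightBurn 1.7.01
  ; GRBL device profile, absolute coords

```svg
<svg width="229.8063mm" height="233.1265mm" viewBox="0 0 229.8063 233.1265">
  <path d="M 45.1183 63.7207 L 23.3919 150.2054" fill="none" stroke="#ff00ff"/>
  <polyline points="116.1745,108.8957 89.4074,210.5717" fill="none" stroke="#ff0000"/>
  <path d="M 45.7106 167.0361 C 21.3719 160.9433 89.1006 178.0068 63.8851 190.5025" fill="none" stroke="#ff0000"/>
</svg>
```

1 u = 1 mm; y_m = 233.1265 − y.

[1] `<path>` line segment, #ff00ff→score S599 F2069: (45.1183,169.4058) → (23.3919,82.9211)

[2] `<polyline>` line segment, #ff0000→engrave S193 F2889: (116.1745,124.2308) → (89.4074,22.5548)

[3] `<path>` cubic bezier, #ff0000→engrave S193 F2889: (45.7106,66.0904) → (45.2088,65.4913) → (64.9715,55.6155) → (63.8851,42.6240)

; LightBurn 1.7.01
; GRBL device profile, absolute coords
G21
G90
G00 X45.1183 Y169.4058
M4 S599
G1 X23.3919 Y82.9211 F2069
M5
G00 X116.1745 Y124.2308
M4 S193
G1 X89.4074 Y22.5548 F2889
M5
G00 X45.7106 Y66.0904
M4 S193
G1 X45.2088 Y65.4913 F2889
G1 X64.9715 Y55.6155
G1 X63.8851 Y42.6240
M5
G00 X0.0000 Y0.0000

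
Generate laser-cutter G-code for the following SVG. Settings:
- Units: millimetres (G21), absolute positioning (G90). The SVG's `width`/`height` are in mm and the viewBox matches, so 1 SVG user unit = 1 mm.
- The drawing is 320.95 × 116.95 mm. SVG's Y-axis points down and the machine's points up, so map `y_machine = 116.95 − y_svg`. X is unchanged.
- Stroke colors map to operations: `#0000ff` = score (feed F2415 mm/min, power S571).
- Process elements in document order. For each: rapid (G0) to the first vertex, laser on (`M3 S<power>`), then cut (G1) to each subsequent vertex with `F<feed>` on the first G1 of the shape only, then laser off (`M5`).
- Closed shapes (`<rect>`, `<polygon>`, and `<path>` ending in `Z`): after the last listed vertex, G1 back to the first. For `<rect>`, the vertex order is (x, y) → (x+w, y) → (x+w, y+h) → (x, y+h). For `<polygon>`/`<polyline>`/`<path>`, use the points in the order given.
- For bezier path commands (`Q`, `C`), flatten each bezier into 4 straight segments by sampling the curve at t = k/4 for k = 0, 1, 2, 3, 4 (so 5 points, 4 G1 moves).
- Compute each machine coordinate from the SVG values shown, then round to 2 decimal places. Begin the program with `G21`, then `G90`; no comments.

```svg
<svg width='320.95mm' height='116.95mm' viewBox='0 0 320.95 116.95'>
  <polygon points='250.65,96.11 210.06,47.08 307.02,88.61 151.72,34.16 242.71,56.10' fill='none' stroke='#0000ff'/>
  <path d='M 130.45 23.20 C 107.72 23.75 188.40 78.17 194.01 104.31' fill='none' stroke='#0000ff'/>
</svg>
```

viewBox `0 0 320.95 116.95` with mm width/height → 1 unit = 1 mm. Flip: y_m = 116.95 − y_svg.

**Shape 1** — `<polygon>` closed polygon, stroke `#0000ff` → score (S571, F2415). Machine vertices: (250.65,20.84) → (210.06,69.87) → (307.02,28.34) → (151.72,82.79) → (242.71,60.85) → (250.65,20.84). Closed: final G1 returns to the first vertex.

**Shape 2** — `<path>` cubic bezier, stroke `#0000ff` → score (S571, F2415). Control points (SVG): P0=(130.45,23.20), P1=(107.72,23.75), P2=(188.40,78.17), P3=(194.01,104.31); sampled at t=k/4. Machine vertices: (130.45,93.75) → (130.00,84.52) → (151.60,62.79) → (178.52,36.26) → (194.01,12.64). Open path.

G21
G90
G0 X250.65 Y20.84
M3 S571
G1 X210.06 Y69.87 F2415
G1 X307.02 Y28.34
G1 X151.72 Y82.79
G1 X242.71 Y60.85
G1 X250.65 Y20.84
M5
G0 X130.45 Y93.75
M3 S571
G1 X130.00 Y84.52 F2415
G1 X151.60 Y62.79
G1 X178.52 Y36.26
G1 X194.01 Y12.64
M5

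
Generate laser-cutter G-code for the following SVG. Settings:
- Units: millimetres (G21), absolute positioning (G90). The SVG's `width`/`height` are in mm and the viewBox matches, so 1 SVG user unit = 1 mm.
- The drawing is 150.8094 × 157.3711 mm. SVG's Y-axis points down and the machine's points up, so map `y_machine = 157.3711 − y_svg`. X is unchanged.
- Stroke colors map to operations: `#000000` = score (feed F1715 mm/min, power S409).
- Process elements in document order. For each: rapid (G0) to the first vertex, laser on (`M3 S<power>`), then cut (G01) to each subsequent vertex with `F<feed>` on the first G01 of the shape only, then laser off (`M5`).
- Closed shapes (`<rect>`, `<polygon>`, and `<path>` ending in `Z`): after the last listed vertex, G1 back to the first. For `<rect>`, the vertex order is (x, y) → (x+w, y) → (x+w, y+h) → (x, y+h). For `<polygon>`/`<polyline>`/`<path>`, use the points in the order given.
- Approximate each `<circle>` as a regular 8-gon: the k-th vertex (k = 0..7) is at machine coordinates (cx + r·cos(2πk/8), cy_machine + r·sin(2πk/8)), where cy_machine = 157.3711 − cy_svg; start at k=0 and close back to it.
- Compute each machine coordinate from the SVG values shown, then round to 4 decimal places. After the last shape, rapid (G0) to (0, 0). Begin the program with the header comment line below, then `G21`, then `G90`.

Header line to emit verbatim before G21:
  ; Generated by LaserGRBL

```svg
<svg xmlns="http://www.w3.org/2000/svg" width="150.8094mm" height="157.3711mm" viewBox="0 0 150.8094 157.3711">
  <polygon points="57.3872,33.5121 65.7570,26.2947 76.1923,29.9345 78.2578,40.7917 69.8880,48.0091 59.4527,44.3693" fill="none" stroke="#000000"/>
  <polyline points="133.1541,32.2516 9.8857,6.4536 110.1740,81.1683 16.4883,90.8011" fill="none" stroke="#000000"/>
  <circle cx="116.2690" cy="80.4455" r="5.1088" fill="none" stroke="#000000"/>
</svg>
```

; Generated by LaserGRBL
G21
G90
G0 X57.3872 Y123.8590
M3 S409
G01 X65.7570 Y131.0764 F1715
G01 X76.1923 Y127.4366
G01 X78.2578 Y116.5794
G01 X69.8880 Y109.3620
G01 X59.4527 Y113.0018
G01 X57.3872 Y123.8590
M5
G0 X133.1541 Y125.1195
M3 S409
G01 X9.8857 Y150.9175 F1715
G01 X110.1740 Y76.2028
G01 X16.4883 Y66.5700
M5
G0 X121.3778 Y76.9256
M3 S409
G01 X119.8815 Y80.5381 F1715
G01 X116.2690 Y82.0344
G01 X112.6565 Y80.5381
G01 X111.1602 Y76.9256
G01 X112.6565 Y73.3131
G01 X116.2690 Y71.8168
G01 X119.8815 Y73.3131
G01 X121.3778 Y76.9256
M5
G0 X0.0000 Y0.0000

1 u = 1 mm; y_m = 157.3711 − y.

[1] `<polygon>` regular polygon, #000000→score S409 F1715: (57.3872,123.8590) → (65.7570,131.0764) → (76.1923,127.4366) → (78.2578,116.5794) → (69.8880,109.3620) → (59.4527,113.0018) → (57.3872,123.8590) (closed)

[2] `<polyline>` open polyline, #000000→score S409 F1715: (133.1541,125.1195) → (9.8857,150.9175) → (110.1740,76.2028) → (16.4883,66.5700)

[3] `<circle>` circle, #000000→score S409 F1715: (121.3778,76.9256) → (119.8815,80.5381) → (116.2690,82.0344) → (112.6565,80.5381) → (111.1602,76.9256) → (112.6565,73.3131) → (116.2690,71.8168) → (119.8815,73.3131) → (121.3778,76.9256) (closed)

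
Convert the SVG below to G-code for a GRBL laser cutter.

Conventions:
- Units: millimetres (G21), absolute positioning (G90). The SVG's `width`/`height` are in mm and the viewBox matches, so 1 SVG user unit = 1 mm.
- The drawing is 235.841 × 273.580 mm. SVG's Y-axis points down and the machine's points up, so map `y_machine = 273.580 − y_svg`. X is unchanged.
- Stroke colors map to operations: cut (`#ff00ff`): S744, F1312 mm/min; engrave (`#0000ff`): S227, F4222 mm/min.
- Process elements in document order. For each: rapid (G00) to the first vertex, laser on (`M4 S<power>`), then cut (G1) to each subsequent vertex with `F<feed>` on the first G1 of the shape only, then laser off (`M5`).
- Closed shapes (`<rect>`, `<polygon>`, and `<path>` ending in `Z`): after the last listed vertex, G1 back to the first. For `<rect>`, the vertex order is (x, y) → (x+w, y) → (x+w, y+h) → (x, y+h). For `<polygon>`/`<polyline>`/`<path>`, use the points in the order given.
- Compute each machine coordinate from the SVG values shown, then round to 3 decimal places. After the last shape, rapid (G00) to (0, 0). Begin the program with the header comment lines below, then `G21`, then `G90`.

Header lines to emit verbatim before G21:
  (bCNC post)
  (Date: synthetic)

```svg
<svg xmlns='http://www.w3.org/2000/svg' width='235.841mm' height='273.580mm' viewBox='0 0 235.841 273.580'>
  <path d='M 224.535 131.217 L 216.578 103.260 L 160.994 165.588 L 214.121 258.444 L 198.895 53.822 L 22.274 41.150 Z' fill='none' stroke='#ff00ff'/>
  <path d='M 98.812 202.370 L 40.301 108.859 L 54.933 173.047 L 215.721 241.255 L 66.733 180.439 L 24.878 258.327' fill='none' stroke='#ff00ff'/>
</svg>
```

viewBox `0 0 235.841 273.580` with mm width/height → 1 unit = 1 mm. Flip: y_m = 273.580 − y_svg.

**Shape 1** — `<path>` closed polygon, stroke `#ff00ff` → cut (S744, F1312). Machine vertices: (224.535,142.363) → (216.578,170.320) → (160.994,107.992) → (214.121,15.136) → (198.895,219.758) → (22.274,232.430) → (224.535,142.363). Closed: final G1 returns to the first vertex.

**Shape 2** — `<path>` open polyline, stroke `#ff00ff` → cut (S744, F1312). Machine vertices: (98.812,71.210) → (40.301,164.721) → (54.933,100.533) → (215.721,32.325) → (66.733,93.141) → (24.878,15.253). Open path.

(bCNC post)
(Date: synthetic)
G21
G90
G00 X224.535 Y142.363
M4 S744
G1 X216.578 Y170.320 F1312
G1 X160.994 Y107.992
G1 X214.121 Y15.136
G1 X198.895 Y219.758
G1 X22.274 Y232.430
G1 X224.535 Y142.363
M5
G00 X98.812 Y71.210
M4 S744
G1 X40.301 Y164.721 F1312
G1 X54.933 Y100.533
G1 X215.721 Y32.325
G1 X66.733 Y93.141
G1 X24.878 Y15.253
M5
G00 X0.000 Y0.000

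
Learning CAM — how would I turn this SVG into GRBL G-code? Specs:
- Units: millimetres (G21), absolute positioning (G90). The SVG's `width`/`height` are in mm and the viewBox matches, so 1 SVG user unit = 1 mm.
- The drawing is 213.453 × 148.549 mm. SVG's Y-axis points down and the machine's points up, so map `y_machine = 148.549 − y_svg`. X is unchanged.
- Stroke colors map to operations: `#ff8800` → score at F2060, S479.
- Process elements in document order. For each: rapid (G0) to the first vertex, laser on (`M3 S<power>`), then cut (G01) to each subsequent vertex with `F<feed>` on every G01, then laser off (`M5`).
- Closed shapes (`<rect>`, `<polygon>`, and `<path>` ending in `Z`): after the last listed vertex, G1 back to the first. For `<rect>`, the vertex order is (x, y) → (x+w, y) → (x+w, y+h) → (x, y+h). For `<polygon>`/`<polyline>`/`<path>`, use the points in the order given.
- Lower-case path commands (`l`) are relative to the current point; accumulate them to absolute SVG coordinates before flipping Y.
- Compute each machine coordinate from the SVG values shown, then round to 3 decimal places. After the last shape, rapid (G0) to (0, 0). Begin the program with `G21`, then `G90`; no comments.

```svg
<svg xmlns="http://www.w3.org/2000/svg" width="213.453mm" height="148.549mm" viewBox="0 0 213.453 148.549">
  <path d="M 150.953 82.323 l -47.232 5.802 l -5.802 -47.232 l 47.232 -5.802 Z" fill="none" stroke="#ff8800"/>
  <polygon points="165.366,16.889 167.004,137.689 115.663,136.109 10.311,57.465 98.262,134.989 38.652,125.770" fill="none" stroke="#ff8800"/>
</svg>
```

viewBox `0 0 213.453 148.549` with mm width/height → 1 unit = 1 mm. Flip: y_m = 148.549 − y_svg.

**Shape 1** — `<path>` regular polygon, stroke `#ff8800` → score (S479, F2060). Machine vertices: (150.953,66.226) → (103.721,60.424) → (97.919,107.656) → (145.151,113.458) → (150.953,66.226). Closed: final G1 returns to the first vertex.

**Shape 2** — `<polygon>` closed polygon, stroke `#ff8800` → score (S479, F2060). Machine vertices: (165.366,131.660) → (167.004,10.860) → (115.663,12.440) → (10.311,91.084) → (98.262,13.560) → (38.652,22.779) → (165.366,131.660). Closed: final G1 returns to the first vertex.

G21
G90
G0 X150.953 Y66.226
M3 S479
G01 X103.721 Y60.424 F2060
G01 X97.919 Y107.656 F2060
G01 X145.151 Y113.458 F2060
G01 X150.953 Y66.226 F2060
M5
G0 X165.366 Y131.660
M3 S479
G01 X167.004 Y10.860 F2060
G01 X115.663 Y12.440 F2060
G01 X10.311 Y91.084 F2060
G01 X98.262 Y13.560 F2060
G01 X38.652 Y22.779 F2060
G01 X165.366 Y131.660 F2060
M5
G0 X0.000 Y0.000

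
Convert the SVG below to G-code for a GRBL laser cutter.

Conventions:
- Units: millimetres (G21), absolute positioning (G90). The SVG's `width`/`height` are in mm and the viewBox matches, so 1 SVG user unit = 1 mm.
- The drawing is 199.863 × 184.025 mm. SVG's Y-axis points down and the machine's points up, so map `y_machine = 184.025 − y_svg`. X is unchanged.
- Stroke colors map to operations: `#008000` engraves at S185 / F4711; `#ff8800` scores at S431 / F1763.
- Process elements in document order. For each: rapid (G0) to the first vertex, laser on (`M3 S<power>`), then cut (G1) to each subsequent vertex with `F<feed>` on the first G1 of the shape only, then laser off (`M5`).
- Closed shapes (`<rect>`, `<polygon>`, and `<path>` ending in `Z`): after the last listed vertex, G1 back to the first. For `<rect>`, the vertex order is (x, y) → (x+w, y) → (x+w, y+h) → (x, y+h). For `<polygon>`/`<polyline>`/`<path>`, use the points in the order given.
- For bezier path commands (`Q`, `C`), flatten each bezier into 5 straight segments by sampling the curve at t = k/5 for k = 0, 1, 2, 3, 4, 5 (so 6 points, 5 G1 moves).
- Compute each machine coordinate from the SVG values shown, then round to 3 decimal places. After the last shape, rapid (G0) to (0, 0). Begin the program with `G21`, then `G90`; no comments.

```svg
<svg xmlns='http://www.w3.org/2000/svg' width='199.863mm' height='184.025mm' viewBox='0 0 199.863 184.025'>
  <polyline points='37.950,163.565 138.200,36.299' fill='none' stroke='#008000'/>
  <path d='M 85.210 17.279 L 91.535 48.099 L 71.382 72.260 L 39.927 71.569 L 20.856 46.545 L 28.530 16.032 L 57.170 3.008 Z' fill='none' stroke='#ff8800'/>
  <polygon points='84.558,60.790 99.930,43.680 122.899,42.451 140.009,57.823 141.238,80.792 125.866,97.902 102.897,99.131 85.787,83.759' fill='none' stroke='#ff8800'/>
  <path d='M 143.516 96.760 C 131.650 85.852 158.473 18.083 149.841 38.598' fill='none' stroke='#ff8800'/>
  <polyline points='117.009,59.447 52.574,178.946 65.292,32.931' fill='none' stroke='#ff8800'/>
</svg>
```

G21
G90
G0 X37.950 Y20.460
M3 S185
G1 X138.200 Y147.726 F4711
M5
G0 X85.210 Y166.746
M3 S431
G1 X91.535 Y135.926 F1763
G1 X71.382 Y111.765
G1 X39.927 Y112.456
G1 X20.856 Y137.480
G1 X28.530 Y167.993
G1 X57.170 Y181.017
G1 X85.210 Y166.746
M5
G0 X84.558 Y123.235
M3 S431
G1 X99.930 Y140.345 F1763
G1 X122.899 Y141.574
G1 X140.009 Y126.202
G1 X141.238 Y103.233
G1 X125.866 Y86.123
G1 X102.897 Y84.894
G1 X85.787 Y100.266
G1 X84.558 Y123.235
M5
G0 X143.516 Y87.265
M3 S431
G1 X140.446 Y99.472 F1763
G1 X143.102 Y118.359
G1 X147.926 Y136.958
G1 X151.359 Y148.303
G1 X149.841 Y145.427
M5
G0 X117.009 Y124.578
M3 S431
G1 X52.574 Y5.079 F1763
G1 X65.292 Y151.094
M5
G0 X0.000 Y0.000

1 u = 1 mm; y_m = 184.025 − y.

[1] `<polyline>` line segment, #008000→engrave S185 F4711: (37.950,20.460) → (138.200,147.726)

[2] `<path>` regular polygon, #ff8800→score S431 F1763: (85.210,166.746) → (91.535,135.926) → (71.382,111.765) → (39.927,112.456) → (20.856,137.480) → (28.530,167.993) → (57.170,181.017) → (85.210,166.746) (closed)

[3] `<polygon>` regular polygon, #ff8800→score S431 F1763: (84.558,123.235) → (99.930,140.345) → (122.899,141.574) → (140.009,126.202) → (141.238,103.233) → (125.866,86.123) → (102.897,84.894) → (85.787,100.266) → (84.558,123.235) (closed)

[4] `<path>` cubic bezier, #ff8800→score S431 F1763: (143.516,87.265) → (140.446,99.472) → (143.102,118.359) → (147.926,136.958) → (151.359,148.303) → (149.841,145.427)

[5] `<polyline>` open polyline, #ff8800→score S431 F1763: (117.009,124.578) → (52.574,5.079) → (65.292,151.094)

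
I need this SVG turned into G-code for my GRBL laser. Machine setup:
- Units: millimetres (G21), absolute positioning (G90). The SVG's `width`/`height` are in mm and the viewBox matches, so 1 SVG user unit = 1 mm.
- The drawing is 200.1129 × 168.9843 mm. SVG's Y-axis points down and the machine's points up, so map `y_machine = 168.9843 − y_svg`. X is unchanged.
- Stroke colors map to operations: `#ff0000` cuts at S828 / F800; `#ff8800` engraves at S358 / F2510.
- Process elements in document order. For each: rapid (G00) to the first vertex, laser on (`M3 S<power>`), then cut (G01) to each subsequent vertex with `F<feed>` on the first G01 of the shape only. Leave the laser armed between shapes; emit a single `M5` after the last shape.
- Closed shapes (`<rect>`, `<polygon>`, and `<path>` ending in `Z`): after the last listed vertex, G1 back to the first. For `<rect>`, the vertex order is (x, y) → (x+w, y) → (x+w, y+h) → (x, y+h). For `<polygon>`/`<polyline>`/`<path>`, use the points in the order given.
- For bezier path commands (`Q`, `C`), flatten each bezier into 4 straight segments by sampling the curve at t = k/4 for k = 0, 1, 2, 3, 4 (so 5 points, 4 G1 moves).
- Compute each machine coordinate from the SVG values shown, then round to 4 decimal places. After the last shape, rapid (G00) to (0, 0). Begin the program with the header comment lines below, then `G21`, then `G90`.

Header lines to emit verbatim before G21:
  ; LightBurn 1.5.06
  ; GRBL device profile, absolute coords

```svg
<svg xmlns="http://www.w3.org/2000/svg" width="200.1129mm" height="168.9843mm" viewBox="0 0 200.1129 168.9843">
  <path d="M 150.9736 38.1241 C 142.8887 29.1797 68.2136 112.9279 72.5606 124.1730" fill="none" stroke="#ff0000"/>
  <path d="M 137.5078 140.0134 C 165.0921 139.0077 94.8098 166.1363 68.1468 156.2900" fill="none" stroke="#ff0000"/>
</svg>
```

viewBox `0 0 200.1129 168.9843` with mm width/height → 1 unit = 1 mm. Flip: y_m = 168.9843 − y_svg.

**Shape 1** — `<path>` cubic bezier, stroke `#ff0000` → cut (S828, F800). Control points (SVG): P0=(150.9736,38.1241), P1=(142.8887,29.1797), P2=(68.2136,112.9279), P3=(72.5606,124.1730); sampled at t=k/4. Machine vertices: (150.9736,130.8602) → (134.6995,122.7698) → (107.1051,95.4068) → (81.8418,64.2583) → (72.5606,44.8113). Open path.

**Shape 2** — `<path>` cubic bezier, stroke `#ff0000` → cut (S828, F800). Control points (SVG): P0=(137.5078,140.0134), P1=(165.0921,139.0077), P2=(94.8098,166.1363), P3=(68.1468,156.2900); sampled at t=k/4. Machine vertices: (137.5078,28.9709) → (142.0568,25.4673) → (123.1700,17.5174) → (94.1120,11.2250) → (68.1468,12.6943). Open path.

; LightBurn 1.5.06
; GRBL device profile, absolute coords
G21
G90
G00 X150.9736 Y130.8602
M3 S828
G01 X134.6995 Y122.7698 F800
G01 X107.1051 Y95.4068
G01 X81.8418 Y64.2583
G01 X72.5606 Y44.8113
G00 X137.5078 Y28.9709
M3 S828
G01 X142.0568 Y25.4673 F800
G01 X123.1700 Y17.5174
G01 X94.1120 Y11.2250
G01 X68.1468 Y12.6943
M5
G00 X0.0000 Y0.0000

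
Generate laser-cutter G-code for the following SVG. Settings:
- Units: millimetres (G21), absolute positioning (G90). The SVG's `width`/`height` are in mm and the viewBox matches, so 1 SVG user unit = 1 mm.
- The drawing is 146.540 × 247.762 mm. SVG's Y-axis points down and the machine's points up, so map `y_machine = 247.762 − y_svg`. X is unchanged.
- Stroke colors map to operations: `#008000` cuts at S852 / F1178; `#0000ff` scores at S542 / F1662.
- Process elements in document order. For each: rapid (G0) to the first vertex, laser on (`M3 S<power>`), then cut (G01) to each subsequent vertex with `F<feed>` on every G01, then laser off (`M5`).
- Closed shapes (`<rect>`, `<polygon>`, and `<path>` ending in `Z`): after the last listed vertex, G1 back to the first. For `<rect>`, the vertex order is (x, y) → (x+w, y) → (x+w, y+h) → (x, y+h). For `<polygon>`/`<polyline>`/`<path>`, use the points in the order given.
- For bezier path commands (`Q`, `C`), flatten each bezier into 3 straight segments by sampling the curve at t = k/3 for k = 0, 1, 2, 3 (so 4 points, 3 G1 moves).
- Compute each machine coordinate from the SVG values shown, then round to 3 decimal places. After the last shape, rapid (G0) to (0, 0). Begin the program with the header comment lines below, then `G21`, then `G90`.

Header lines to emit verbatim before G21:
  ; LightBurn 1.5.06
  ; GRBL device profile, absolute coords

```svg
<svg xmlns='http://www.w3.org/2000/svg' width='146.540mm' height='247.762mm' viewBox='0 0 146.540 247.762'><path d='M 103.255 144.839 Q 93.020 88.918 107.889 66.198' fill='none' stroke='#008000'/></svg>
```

; LightBurn 1.5.06
; GRBL device profile, absolute coords
G21
G90
G0 X103.255 Y102.923
M3 S852
G01 X99.221 Y136.515 F1178
G01 X100.766 Y162.728 F1178
G01 X107.889 Y181.564 F1178
M5
G0 X0.000 Y0.000

Since the viewBox matches the mm dimensions, user units are millimetres directly. The only transform is the Y-flip y_m = 247.762 − y_svg.

Shape 1 is a quadratic bezier drawn with `<path>`. Its stroke #008000 means cut at S852, F1178. After flipping Y the toolpath is (103.255,102.923) → (99.221,136.515) → (100.766,162.728) → (107.889,181.564).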